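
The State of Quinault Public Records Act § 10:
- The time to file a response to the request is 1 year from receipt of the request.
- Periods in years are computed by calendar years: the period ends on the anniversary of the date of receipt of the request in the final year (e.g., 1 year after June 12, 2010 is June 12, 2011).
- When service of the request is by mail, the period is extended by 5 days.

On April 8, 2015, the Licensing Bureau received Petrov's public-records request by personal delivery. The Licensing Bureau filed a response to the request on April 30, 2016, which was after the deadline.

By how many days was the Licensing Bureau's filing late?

22 days

1 year after April 8, 2015 is April 8, 2016.
Service was not by mail, so no mail extension applies.
The deadline is April 8, 2016; from April 8, 2016 to April 30, 2016 is 22 days.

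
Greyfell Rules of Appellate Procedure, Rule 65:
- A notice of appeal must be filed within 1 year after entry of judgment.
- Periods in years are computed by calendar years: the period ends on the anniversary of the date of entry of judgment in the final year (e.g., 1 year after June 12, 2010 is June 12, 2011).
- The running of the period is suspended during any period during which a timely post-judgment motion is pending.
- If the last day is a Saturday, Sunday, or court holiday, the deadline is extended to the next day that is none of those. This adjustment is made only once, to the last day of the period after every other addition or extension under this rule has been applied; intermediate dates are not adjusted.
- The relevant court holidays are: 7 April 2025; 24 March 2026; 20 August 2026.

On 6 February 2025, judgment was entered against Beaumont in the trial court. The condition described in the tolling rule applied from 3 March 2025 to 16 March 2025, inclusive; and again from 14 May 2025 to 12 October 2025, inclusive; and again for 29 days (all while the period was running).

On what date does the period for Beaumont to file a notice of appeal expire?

1 year after 6 February 2025 is February 6, 2026.
From March 3, 2025 through March 16, 2025 inclusive is 14 days; tolling adds 14 days: February 6, 2026 + 14 days = February 20, 2026.
From May 14, 2025 through October 12, 2025 inclusive is 152 days; tolling adds 152 days: February 20, 2026 + 152 days = July 22, 2026.
Tolling adds 29 days: July 22, 2026 + 29 days = August 20, 2026.
August 20, 2026 is a listed holiday. The next qualifying day is August 21, 2026.

August 21, 2026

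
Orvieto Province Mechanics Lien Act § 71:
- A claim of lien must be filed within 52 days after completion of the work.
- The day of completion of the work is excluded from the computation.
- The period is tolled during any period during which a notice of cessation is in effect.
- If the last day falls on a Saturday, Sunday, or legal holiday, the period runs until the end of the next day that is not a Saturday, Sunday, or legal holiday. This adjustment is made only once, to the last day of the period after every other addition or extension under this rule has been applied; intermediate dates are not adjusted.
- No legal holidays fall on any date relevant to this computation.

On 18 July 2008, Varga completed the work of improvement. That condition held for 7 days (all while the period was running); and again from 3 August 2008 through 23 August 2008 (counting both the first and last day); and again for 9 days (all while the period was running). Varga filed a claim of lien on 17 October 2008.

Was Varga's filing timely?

No

52 days after 18 July 2008 is September 8, 2008.
Tolling adds 7 days: September 8, 2008 + 7 days = September 15, 2008.
From August 3, 2008 through August 23, 2008 inclusive is 21 days; tolling adds 21 days: September 15, 2008 + 21 days = October 6, 2008.
Tolling adds 9 days: October 6, 2008 + 9 days = October 15, 2008.
October 15, 2008 is a Wednesday and not a legal holiday, so no extension applies.
The deadline is October 15, 2008; the filing on October 17, 2008 is after that date.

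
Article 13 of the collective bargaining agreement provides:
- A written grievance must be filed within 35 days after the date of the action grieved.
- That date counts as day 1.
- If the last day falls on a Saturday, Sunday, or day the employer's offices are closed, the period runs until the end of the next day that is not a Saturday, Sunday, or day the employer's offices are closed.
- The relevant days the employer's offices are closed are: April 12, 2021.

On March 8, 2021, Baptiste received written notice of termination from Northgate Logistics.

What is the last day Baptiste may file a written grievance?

April 13, 2021

Counting March 8, 2021 as day 1, day 35 is April 11, 2021.
April 11, 2021 is Sunday; April 12, 2021 is a listed holiday. The next qualifying day is April 13, 2021.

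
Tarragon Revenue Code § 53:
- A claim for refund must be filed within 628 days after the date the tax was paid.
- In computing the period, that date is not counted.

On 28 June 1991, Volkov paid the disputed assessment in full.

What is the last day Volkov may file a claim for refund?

March 17, 1993

628 days after 28 June 1991 is March 17, 1993.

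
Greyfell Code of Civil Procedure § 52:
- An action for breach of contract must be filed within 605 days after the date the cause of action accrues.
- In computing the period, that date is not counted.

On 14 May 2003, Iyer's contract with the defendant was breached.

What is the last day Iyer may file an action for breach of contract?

605 days after 14 May 2003 is January 8, 2005.

January 8, 2005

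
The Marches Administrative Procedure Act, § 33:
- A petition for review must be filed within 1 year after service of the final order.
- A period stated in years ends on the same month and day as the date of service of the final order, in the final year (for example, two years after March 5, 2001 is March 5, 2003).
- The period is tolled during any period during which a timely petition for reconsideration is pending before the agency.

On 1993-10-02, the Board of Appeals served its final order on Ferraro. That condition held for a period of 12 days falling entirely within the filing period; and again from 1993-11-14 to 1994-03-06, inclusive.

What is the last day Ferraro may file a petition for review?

1 year after 1993-10-02 is October 2, 1994.
Tolling adds 12 days: October 2, 1994 + 12 days = October 14, 1994.
From November 14, 1993 through March 6, 1994 inclusive is 113 days; tolling adds 113 days: October 14, 1994 + 113 days = February 4, 1995.

February 4, 1995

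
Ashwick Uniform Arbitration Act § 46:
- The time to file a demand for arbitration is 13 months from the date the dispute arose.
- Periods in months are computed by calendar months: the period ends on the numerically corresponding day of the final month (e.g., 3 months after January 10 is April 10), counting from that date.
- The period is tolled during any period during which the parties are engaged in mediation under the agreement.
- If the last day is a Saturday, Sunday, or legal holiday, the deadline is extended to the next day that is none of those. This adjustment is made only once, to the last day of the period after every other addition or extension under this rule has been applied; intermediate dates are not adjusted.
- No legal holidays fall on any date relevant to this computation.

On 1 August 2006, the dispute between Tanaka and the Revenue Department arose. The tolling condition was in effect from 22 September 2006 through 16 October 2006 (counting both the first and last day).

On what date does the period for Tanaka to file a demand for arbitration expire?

13 months after 1 August 2006 is September 1, 2007.
From September 22, 2006 through October 16, 2006 inclusive is 25 days; tolling adds 25 days: September 1, 2007 + 25 days = September 26, 2007.
September 26, 2007 is a Wednesday and not a legal holiday, so no extension applies.

September 26, 2007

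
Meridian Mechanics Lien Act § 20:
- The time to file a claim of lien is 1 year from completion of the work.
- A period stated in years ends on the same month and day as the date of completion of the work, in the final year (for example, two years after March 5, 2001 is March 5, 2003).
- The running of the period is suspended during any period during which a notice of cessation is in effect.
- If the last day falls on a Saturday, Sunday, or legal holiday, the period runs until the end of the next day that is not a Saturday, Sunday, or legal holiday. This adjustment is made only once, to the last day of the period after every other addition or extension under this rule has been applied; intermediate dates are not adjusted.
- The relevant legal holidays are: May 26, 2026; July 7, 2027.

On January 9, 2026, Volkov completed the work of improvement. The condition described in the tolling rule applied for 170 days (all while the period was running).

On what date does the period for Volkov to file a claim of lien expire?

1 year after January 9, 2026 is January 9, 2027.
Tolling adds 170 days: January 9, 2027 + 170 days = June 28, 2027.
June 28, 2027 is a Monday and not a legal holiday, so no extension applies.

June 28, 2027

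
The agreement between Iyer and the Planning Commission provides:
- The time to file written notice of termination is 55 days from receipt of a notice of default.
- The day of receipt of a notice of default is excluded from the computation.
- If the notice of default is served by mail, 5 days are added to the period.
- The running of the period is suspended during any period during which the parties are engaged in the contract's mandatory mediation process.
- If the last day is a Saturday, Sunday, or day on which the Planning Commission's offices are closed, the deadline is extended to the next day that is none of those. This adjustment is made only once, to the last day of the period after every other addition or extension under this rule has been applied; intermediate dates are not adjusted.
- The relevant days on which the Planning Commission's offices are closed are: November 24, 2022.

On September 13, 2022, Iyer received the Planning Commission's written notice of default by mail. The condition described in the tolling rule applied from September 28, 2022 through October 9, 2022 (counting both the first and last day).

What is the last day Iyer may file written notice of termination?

55 days after September 13, 2022 is November 7, 2022.
Service was by mail, adding 5 days: November 7, 2022 + 5 days = November 12, 2022.
From September 28, 2022 through October 9, 2022 inclusive is 12 days; tolling adds 12 days: November 12, 2022 + 12 days = November 24, 2022.
November 24, 2022 is a listed holiday. The next qualifying day is November 25, 2022.

November 25, 2022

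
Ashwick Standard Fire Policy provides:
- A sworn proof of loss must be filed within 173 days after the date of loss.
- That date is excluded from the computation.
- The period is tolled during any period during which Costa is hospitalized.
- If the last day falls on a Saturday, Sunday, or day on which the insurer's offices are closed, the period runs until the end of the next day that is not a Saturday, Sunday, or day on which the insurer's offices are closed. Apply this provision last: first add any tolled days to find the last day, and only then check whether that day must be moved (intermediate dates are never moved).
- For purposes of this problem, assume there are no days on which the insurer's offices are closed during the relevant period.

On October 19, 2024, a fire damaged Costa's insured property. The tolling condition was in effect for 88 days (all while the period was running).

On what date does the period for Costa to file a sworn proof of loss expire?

July 7, 2025

173 days after October 19, 2024 is April 10, 2025.
Tolling adds 88 days: April 10, 2025 + 88 days = July 7, 2025.
July 7, 2025 is a Monday and not a day on which the insurer's offices are closed, so no extension applies.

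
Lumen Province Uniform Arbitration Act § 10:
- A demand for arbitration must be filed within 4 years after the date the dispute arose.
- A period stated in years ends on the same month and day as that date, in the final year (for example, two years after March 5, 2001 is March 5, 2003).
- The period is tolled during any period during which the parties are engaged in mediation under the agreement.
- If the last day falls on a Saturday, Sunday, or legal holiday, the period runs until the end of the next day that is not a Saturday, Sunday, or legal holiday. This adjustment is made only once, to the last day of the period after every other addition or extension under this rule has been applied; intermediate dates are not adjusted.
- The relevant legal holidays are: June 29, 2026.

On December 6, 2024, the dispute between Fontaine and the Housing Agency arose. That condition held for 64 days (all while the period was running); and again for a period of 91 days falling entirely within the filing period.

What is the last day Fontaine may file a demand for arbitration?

4 years after December 6, 2024 is December 6, 2028.
Tolling adds 64 days: December 6, 2028 + 64 days = February 8, 2029.
Tolling adds 91 days: February 8, 2029 + 91 days = May 10, 2029.
May 10, 2029 is a Thursday and not a legal holiday, so no extension applies.

May 10, 2029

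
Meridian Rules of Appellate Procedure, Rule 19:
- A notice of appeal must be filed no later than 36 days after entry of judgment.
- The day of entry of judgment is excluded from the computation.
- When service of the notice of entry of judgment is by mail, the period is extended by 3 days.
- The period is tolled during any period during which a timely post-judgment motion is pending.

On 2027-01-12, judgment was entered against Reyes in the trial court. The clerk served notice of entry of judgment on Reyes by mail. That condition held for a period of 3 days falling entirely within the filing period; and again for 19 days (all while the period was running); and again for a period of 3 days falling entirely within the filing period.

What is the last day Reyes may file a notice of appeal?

March 17, 2027

36 days after 2027-01-12 is February 17, 2027.
Service was by mail, adding 3 days: February 17, 2027 + 3 days = February 20, 2027.
Tolling adds 3 days: February 20, 2027 + 3 days = February 23, 2027.
Tolling adds 19 days: February 23, 2027 + 19 days = March 14, 2027.
Tolling adds 3 days: March 14, 2027 + 3 days = March 17, 2027.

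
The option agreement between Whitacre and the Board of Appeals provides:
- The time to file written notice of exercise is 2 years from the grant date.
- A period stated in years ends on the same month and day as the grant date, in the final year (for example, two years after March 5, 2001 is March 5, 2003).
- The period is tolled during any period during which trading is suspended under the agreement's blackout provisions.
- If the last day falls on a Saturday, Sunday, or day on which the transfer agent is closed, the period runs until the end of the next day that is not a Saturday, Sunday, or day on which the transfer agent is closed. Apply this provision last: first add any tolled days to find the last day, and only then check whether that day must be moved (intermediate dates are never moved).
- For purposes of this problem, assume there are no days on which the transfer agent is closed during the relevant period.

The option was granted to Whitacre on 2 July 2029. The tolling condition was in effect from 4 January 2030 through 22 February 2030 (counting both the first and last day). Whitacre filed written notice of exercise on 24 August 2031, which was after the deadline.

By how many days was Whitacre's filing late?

2 years after 2 July 2029 is July 2, 2031.
From January 4, 2030 through February 22, 2030 inclusive is 50 days; tolling adds 50 days: July 2, 2031 + 50 days = August 21, 2031.
August 21, 2031 is a Thursday and not a day on which the transfer agent is closed, so no extension applies.
The deadline is August 21, 2031; from August 21, 2031 to August 24, 2031 is 3 days.

3 days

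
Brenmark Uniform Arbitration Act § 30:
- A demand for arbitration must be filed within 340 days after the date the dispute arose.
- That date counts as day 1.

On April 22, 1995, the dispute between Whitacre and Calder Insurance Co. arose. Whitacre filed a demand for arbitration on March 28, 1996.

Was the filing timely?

Counting April 22, 1995 as day 1, day 340 is March 26, 1996.
The deadline is March 26, 1996; the filing on March 28, 1996 is after that date.

No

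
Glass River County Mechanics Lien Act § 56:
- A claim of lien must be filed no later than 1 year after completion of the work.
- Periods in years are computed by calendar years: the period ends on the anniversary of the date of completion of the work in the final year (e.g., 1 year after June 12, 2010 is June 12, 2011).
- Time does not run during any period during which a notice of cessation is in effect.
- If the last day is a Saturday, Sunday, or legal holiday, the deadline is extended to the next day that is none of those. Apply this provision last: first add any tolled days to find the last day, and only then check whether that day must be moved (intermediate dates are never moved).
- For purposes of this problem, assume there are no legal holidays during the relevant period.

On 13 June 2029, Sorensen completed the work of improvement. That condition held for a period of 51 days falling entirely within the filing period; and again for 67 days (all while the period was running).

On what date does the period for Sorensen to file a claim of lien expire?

1 year after 13 June 2029 is June 13, 2030.
Tolling adds 51 days: June 13, 2030 + 51 days = August 3, 2030.
Tolling adds 67 days: August 3, 2030 + 67 days = October 9, 2030.
October 9, 2030 is a Wednesday and not a legal holiday, so no extension applies.

October 9, 2030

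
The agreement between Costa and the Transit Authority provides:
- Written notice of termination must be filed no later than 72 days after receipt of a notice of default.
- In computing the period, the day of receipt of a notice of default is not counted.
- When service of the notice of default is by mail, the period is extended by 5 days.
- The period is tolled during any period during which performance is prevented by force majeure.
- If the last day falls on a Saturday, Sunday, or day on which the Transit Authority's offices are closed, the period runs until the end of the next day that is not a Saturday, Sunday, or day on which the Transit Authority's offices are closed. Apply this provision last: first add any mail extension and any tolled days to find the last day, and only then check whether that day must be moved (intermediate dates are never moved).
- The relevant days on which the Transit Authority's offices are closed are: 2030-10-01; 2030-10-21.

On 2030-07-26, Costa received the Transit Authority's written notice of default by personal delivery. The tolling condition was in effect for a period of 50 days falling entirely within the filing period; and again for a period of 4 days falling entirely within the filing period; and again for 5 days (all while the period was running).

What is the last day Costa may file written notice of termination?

72 days after 2030-07-26 is October 6, 2030.
Service was not by mail, so no mail extension applies.
Tolling adds 50 days: October 6, 2030 + 50 days = November 25, 2030.
Tolling adds 4 days: November 25, 2030 + 4 days = November 29, 2030.
Tolling adds 5 days: November 29, 2030 + 5 days = December 4, 2030.
December 4, 2030 is a Wednesday and not a day on which the Transit Authority's offices are closed, so no extension applies.

December 4, 2030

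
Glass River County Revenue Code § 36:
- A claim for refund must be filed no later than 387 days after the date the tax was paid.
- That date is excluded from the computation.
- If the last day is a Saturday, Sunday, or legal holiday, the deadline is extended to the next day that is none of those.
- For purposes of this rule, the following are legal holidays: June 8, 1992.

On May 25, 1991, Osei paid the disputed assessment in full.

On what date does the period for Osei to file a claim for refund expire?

June 15, 1992

387 days after May 25, 1991 is June 15, 1992.
June 15, 1992 is a Monday and not a legal holiday, so no extension applies.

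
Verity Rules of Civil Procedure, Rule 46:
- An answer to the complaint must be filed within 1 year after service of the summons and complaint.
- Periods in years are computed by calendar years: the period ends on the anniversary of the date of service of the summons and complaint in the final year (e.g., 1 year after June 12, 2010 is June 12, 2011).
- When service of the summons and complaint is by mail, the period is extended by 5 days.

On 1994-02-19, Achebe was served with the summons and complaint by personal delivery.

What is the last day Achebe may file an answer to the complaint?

1 year after 1994-02-19 is February 19, 1995.
Service was not by mail, so no mail extension applies.

February 19, 1995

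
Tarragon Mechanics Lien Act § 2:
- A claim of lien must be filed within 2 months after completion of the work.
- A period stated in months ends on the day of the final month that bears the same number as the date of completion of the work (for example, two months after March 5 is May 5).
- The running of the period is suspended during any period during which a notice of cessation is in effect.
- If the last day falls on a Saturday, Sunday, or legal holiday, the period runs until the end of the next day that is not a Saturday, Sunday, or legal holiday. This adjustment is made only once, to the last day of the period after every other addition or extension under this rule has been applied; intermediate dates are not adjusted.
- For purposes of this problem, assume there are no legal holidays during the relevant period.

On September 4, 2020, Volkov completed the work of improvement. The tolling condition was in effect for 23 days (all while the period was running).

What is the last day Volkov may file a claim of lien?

2 months after September 4, 2020 is November 4, 2020.
Tolling adds 23 days: November 4, 2020 + 23 days = November 27, 2020.
November 27, 2020 is a Friday and not a legal holiday, so no extension applies.

November 27, 2020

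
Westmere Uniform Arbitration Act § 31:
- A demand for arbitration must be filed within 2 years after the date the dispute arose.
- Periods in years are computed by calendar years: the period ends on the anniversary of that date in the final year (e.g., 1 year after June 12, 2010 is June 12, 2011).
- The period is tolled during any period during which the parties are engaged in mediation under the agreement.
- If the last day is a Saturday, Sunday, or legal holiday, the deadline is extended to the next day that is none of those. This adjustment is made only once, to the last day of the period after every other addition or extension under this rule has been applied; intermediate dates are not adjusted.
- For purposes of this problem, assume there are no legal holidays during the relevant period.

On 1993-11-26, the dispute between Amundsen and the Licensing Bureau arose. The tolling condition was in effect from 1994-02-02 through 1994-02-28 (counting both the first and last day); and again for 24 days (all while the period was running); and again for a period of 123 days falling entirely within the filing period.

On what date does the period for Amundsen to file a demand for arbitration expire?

May 20, 1996

2 years after 1993-11-26 is November 26, 1995.
From February 2, 1994 through February 28, 1994 inclusive is 27 days; tolling adds 27 days: November 26, 1995 + 27 days = December 23, 1995.
Tolling adds 24 days: December 23, 1995 + 24 days = January 16, 1996.
Tolling adds 123 days: January 16, 1996 + 123 days = May 18, 1996.
May 18, 1996 is Saturday; May 19, 1996 is Sunday. The next qualifying day is May 20, 1996.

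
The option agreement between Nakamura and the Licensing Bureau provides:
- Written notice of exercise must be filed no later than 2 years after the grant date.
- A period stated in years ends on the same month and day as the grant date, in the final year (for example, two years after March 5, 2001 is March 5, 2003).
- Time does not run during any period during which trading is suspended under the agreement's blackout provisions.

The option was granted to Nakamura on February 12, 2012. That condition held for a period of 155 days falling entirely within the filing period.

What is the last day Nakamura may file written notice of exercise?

2 years after February 12, 2012 is February 12, 2014.
Tolling adds 155 days: February 12, 2014 + 155 days = July 17, 2014.

July 17, 2014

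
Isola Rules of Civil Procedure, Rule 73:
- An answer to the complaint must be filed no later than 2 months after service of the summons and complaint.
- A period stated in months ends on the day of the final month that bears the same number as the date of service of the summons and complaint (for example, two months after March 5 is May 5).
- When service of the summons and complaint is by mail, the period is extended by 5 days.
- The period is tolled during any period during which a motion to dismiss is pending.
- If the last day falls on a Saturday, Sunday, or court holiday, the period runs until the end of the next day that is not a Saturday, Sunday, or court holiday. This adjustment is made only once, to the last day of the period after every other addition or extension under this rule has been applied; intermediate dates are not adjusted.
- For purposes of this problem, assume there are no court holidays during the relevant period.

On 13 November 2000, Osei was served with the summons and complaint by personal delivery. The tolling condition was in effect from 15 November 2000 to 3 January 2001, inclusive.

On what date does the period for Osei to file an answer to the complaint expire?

2 months after 13 November 2000 is January 13, 2001.
Service was not by mail, so no mail extension applies.
From November 15, 2000 through January 3, 2001 inclusive is 50 days; tolling adds 50 days: January 13, 2001 + 50 days = March 4, 2001.
March 4, 2001 is Sunday. The next qualifying day is March 5, 2001.

March 5, 2001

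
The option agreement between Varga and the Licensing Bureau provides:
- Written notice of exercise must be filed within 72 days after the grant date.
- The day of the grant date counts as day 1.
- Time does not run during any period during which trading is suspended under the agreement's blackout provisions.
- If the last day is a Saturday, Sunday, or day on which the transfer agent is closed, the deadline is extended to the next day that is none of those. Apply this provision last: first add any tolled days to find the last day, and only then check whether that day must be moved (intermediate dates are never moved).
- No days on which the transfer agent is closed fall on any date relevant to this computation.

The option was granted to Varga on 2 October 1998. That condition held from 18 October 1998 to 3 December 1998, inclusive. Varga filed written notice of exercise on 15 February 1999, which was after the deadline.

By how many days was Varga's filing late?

18 days

Counting 2 October 1998 as day 1, day 72 is December 12, 1998.
From October 18, 1998 through December 3, 1998 inclusive is 47 days; tolling adds 47 days: December 12, 1998 + 47 days = January 28, 1999.
January 28, 1999 is a Thursday and not a day on which the transfer agent is closed, so no extension applies.
The deadline is January 28, 1999; from January 28, 1999 to February 15, 1999 is 18 days.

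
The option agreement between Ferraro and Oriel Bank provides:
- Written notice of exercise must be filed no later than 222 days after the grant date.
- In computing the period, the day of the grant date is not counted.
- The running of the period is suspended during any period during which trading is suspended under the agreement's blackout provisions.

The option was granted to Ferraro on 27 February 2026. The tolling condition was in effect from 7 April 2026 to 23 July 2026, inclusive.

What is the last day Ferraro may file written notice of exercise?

January 23, 2027

222 days after 27 February 2026 is October 7, 2026.
From April 7, 2026 through July 23, 2026 inclusive is 108 days; tolling adds 108 days: October 7, 2026 + 108 days = January 23, 2027.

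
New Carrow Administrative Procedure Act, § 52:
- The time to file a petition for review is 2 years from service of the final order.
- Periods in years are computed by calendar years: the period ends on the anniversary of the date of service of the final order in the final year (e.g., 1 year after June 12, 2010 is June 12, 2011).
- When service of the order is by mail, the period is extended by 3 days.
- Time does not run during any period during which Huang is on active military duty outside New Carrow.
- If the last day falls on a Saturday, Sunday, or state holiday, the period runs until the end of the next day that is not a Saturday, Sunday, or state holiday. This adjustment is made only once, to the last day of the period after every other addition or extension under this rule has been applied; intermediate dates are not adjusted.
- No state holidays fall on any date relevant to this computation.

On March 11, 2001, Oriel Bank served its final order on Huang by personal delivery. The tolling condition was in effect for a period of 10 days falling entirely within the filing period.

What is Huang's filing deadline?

2 years after March 11, 2001 is March 11, 2003.
Service was not by mail, so no mail extension applies.
Tolling adds 10 days: March 11, 2003 + 10 days = March 21, 2003.
March 21, 2003 is a Friday and not a state holiday, so no extension applies.

March 21, 2003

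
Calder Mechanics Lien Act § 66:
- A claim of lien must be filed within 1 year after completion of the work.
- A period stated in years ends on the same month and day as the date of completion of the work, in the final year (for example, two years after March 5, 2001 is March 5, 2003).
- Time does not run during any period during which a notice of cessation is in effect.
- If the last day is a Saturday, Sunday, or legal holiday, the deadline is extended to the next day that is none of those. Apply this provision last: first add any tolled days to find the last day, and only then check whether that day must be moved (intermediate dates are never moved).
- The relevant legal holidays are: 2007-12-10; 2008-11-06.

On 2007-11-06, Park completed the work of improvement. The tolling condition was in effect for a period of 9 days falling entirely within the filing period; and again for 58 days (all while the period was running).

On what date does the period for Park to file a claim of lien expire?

January 12, 2009

1 year after 2007-11-06 is November 6, 2008.
Tolling adds 9 days: November 6, 2008 + 9 days = November 15, 2008.
Tolling adds 58 days: November 15, 2008 + 58 days = January 12, 2009.
January 12, 2009 is a Monday and not a legal holiday, so no extension applies.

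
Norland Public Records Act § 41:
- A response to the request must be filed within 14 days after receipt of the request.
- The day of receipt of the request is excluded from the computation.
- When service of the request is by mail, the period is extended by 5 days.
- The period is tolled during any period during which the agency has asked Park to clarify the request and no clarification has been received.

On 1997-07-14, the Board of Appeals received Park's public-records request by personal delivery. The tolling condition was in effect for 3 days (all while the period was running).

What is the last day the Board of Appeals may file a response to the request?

14 days after 1997-07-14 is July 28, 1997.
Service was not by mail, so no mail extension applies.
Tolling adds 3 days: July 28, 1997 + 3 days = July 31, 1997.

July 31, 1997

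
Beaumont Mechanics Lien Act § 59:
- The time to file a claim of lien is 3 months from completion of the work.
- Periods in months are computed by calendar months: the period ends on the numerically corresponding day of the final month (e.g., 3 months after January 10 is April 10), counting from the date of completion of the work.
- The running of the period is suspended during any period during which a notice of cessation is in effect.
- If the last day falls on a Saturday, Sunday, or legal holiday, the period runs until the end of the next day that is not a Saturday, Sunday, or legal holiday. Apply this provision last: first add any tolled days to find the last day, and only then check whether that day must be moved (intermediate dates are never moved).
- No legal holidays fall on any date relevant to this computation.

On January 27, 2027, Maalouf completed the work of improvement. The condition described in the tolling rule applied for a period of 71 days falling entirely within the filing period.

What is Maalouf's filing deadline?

3 months after January 27, 2027 is April 27, 2027.
Tolling adds 71 days: April 27, 2027 + 71 days = July 7, 2027.
July 7, 2027 is a Wednesday and not a legal holiday, so no extension applies.

July 7, 2027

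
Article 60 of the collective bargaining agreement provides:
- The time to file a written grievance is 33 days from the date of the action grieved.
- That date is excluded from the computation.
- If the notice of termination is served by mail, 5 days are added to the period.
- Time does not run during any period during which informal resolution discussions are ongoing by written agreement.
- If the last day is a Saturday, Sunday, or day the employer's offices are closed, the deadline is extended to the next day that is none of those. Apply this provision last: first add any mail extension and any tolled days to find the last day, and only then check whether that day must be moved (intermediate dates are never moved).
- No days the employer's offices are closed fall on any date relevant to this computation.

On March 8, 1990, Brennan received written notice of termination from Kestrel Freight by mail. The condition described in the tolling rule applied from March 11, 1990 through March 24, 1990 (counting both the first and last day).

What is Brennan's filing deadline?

33 days after March 8, 1990 is April 10, 1990.
Service was by mail, adding 5 days: April 10, 1990 + 5 days = April 15, 1990.
From March 11, 1990 through March 24, 1990 inclusive is 14 days; tolling adds 14 days: April 15, 1990 + 14 days = April 29, 1990.
April 29, 1990 is Sunday. The next qualifying day is April 30, 1990.

April 30, 1990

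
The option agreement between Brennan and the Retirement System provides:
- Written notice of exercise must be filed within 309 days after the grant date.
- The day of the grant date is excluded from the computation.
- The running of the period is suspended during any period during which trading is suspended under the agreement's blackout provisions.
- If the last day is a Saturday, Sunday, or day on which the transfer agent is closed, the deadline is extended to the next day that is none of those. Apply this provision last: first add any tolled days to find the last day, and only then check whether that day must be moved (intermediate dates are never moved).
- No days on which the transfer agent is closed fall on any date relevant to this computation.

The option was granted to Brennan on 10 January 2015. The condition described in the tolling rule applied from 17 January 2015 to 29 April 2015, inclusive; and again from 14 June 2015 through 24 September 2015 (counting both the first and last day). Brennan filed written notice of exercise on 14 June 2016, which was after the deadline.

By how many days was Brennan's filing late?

309 days after 10 January 2015 is November 15, 2015.
From January 17, 2015 through April 29, 2015 inclusive is 103 days; tolling adds 103 days: November 15, 2015 + 103 days = February 26, 2016.
From June 14, 2015 through September 24, 2015 inclusive is 103 days; tolling adds 103 days: February 26, 2016 + 103 days = June 8, 2016.
June 8, 2016 is a Wednesday and not a day on which the transfer agent is closed, so no extension applies.
The deadline is June 8, 2016; from June 8, 2016 to June 14, 2016 is 6 days.

6 days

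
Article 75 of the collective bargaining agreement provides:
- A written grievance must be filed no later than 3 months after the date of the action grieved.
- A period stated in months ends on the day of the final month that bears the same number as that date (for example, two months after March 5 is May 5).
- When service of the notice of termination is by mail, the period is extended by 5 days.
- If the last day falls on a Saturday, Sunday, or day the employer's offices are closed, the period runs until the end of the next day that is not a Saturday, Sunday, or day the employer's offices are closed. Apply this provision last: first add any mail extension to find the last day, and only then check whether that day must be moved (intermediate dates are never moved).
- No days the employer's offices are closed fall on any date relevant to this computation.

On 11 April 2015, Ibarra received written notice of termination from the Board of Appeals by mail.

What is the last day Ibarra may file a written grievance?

3 months after 11 April 2015 is July 11, 2015.
Service was by mail, adding 5 days: July 11, 2015 + 5 days = July 16, 2015.
July 16, 2015 is a Thursday and not a day the employer's offices are closed, so no extension applies.

July 16, 2015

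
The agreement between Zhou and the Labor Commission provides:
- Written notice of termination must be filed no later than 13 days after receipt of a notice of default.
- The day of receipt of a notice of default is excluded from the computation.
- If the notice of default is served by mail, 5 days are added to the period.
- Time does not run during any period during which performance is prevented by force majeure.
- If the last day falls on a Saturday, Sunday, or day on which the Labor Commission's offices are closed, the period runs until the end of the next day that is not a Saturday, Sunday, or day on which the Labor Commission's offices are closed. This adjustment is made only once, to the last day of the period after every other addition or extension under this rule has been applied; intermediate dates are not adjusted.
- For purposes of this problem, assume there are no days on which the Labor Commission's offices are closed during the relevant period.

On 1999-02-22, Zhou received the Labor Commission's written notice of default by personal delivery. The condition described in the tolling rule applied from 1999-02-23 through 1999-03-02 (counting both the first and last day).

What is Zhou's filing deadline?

13 days after 1999-02-22 is March 7, 1999.
Service was not by mail, so no mail extension applies.
From February 23, 1999 through March 2, 1999 inclusive is 8 days; tolling adds 8 days: March 7, 1999 + 8 days = March 15, 1999.
March 15, 1999 is a Monday and not a day on which the Labor Commission's offices are closed, so no extension applies.

March 15, 1999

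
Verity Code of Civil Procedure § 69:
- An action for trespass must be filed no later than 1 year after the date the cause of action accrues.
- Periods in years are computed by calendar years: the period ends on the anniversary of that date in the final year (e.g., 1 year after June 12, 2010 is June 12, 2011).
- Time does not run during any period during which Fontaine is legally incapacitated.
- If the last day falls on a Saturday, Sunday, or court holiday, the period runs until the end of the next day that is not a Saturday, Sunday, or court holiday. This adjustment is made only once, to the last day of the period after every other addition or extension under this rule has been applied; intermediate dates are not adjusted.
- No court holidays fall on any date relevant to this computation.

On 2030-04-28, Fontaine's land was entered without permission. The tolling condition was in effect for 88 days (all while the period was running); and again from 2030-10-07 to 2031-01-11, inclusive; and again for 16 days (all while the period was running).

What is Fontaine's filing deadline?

1 year after 2030-04-28 is April 28, 2031.
Tolling adds 88 days: April 28, 2031 + 88 days = July 25, 2031.
From October 7, 2030 through January 11, 2031 inclusive is 97 days; tolling adds 97 days: July 25, 2031 + 97 days = October 30, 2031.
Tolling adds 16 days: October 30, 2031 + 16 days = November 15, 2031.
November 15, 2031 is Saturday; November 16, 2031 is Sunday. The next qualifying day is November 17, 2031.

November 17, 2031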